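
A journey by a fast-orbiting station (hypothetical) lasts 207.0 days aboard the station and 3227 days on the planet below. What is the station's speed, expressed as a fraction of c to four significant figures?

The proper time is measured aboard the station (both events occur at the station's location); Δt is measured on the planet below. γ = Δt/τ = 3227/207.0 = 15.59.
β = √(1 − 1/γ²) = √(1 − 0.004115) = √0.9959

β = 0.9979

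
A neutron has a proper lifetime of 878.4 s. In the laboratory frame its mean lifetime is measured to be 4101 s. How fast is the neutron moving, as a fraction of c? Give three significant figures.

β = 0.977

γ = Δt/τ₀ = 4101/878.4 = 4.669
β = √(1 − 1/γ²) = √(1 − 0.04588) = √0.9541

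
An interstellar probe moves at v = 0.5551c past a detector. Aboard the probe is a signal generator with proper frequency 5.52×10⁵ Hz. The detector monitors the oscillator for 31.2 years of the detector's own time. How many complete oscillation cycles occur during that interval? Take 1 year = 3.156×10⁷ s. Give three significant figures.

N = 4.52×10¹⁴

γ = 1/√(1 − 0.5551²) = 1/√0.6919 = 1.202
During 31.2 years of lab time, the oscillator's proper time advances by τ = Δt/γ = 31.2/1.202 = 25.95 years = 8.190×10⁸ s.
N = f × τ = 5.52×10⁵ × 8.190×10⁸ = 4.521×10¹⁴.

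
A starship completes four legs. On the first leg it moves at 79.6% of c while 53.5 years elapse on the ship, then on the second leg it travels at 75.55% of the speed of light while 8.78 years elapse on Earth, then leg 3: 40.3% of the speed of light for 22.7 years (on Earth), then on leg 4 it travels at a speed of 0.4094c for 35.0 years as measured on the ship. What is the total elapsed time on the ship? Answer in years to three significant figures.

Leg 1: 53.5 years is already measured on the ship.
Leg 2: β = 0.7555; γ = 1/√(1 − 0.7555²) = 1/√0.4292 = 1.526; τ_2 = 8.78/1.526 = 5.752 years.
Leg 3: β = 0.403; γ = 1/√(1 − 0.403²) = 1/√0.8376 = 1.093; τ_3 = 22.7/1.093 = 20.78 years.
Leg 4: 35.0 years is already measured on the ship.
Total: 53.50 + 5.752 + 20.78 + 35.00 years.

τ = 115 years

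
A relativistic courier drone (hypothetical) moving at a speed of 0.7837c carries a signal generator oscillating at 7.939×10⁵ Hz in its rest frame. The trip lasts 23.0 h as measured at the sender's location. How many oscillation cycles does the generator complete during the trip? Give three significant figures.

γ = 1/√(1 − 0.7837²) = 1/√0.3858 = 1.610
The oscillator's own cycle count is N = f × τ where τ is the proper time aboard the drone. τ = Δt/γ = 23.0/1.610 = 14.29 h = 5.143×10⁴ s.
N = 7.939×10⁵ × 5.143×10⁴ = 4.083×10¹⁰.

N = 4.08×10¹⁰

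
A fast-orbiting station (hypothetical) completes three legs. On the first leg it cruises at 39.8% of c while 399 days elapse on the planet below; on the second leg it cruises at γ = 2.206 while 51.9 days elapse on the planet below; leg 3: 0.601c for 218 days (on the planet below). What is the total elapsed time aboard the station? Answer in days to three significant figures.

τ = 564 days

Leg 1: β = 0.398; γ = 1/√(1 − 0.398²) = 1/√0.8416 = 1.090; τ_1 = 399/1.090 = 366.0 days.
Leg 2: γ = 2.206; τ_2 = 51.9/2.206 = 23.53 days.
Leg 3: γ = 1/√(1 − 0.601²) = 1/√0.6388 = 1.251; τ_3 = 218/1.251 = 174.2 days.
Total: 366.0 + 23.53 + 174.2 days.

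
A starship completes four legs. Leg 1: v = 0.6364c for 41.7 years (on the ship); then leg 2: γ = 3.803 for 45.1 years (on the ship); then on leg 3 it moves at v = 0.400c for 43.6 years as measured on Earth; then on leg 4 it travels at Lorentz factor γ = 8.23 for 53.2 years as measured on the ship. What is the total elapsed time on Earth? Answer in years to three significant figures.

Leg 1: γ = 1/√(1 − 0.6364²) = 1/√0.5950 = 1.296; Δt_1 = 1.296 × 41.7 = 54.06 years.
Leg 2: γ = 3.803; Δt_2 = 3.803 × 45.1 = 171.5 years.
Leg 3: 43.6 years is already measured on Earth.
Leg 4: γ = 8.23; Δt_4 = 8.230 × 53.2 = 437.8 years.
Total: 54.06 + 171.5 + 43.60 + 437.8 years.

Δt = 707 years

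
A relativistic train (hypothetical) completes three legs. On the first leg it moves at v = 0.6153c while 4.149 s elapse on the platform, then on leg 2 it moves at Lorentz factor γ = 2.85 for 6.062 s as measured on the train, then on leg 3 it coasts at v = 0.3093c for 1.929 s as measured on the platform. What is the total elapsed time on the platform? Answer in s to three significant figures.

Δt = 23.4 s

Leg 1: 4.149 s is already measured on the platform.
Leg 2: γ = 2.85; Δt_2 = 2.850 × 6.062 = 17.28 s.
Leg 3: 1.929 s is already measured on the platform.
Total: 4.149 + 17.28 + 1.929 s.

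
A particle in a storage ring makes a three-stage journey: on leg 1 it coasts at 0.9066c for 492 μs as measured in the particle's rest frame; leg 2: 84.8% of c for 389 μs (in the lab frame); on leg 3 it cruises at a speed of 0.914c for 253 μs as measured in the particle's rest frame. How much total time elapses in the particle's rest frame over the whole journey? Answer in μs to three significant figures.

Leg 1: 492 μs is already measured in the particle's rest frame.
Leg 2: β = 0.848; γ = 1/√(1 − 0.848²) = 1/√0.2809 = 1.887; τ_2 = 389/1.887 = 206.2 μs.
Leg 3: 253 μs is already measured in the particle's rest frame.
Total: 492.0 + 206.2 + 253.0 μs.

τ = 951 μs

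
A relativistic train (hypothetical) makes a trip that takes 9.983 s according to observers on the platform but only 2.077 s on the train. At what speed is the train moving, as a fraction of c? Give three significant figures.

β = 0.978

The proper time is measured on the train (both events occur at the train's location); Δt is measured on the platform. γ = Δt/τ = 9.983/2.077 = 4.806.
β = √(1 − 1/γ²) = √(1 − 0.04329) = √0.9567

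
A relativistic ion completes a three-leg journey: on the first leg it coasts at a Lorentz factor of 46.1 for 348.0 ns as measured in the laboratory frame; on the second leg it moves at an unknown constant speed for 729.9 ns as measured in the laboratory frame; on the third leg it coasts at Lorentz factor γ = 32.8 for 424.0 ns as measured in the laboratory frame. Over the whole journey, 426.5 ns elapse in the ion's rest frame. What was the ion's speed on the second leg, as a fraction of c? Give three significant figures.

Leg 1: γ = 46.1; τ_1 = 348.0/46.10 = 7.549 ns.
Leg 2: speed unknown; τ_2 = 729.9/γ_2.
Leg 3: γ = 32.8; τ_3 = 424.0/32.80 = 12.93 ns.
Total proper time: 7.549 + τ_2 + 12.93 = 426.5, so τ_2 = 426.5 − 20.48 = 406.0 ns.
γ_2 = 729.9/406.0 = 1.798; β = √(1 − 1/γ²) = √0.6906.

β = 0.831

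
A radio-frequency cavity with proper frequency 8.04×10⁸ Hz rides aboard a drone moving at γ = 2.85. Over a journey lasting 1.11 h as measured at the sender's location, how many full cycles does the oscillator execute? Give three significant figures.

N = 1.13×10¹²

γ = 2.85
The oscillator's own cycle count is N = f × τ where τ is the proper time aboard the drone. τ = Δt/γ = 1.11/2.850 = 0.3895 h = 1.402×10³ s.
N = 8.04×10⁸ × 1.402×10³ = 1.127×10¹².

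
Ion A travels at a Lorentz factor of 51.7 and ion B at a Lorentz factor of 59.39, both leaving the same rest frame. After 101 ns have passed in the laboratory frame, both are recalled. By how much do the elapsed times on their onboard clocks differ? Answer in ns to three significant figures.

|τ_A − τ_B| = 0.253 ns

A: γ = 51.7; τ_A = 101/51.70 = 1.954 ns.
B: γ = 59.39; τ_B = 101/59.39 = 1.701 ns.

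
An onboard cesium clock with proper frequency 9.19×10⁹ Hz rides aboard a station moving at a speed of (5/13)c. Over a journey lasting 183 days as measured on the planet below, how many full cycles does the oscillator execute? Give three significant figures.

N = 1.34×10¹⁷

γ = 1/√(1 − (5/13)²) = 13/12 ≈ 1.083
The oscillator's own cycle count is N = f × τ where τ is the proper time aboard the station. τ = Δt/γ = 183/1.083 = 168.9 days = 1.459×10⁷ s.
N = 9.19×10⁹ × 1.459×10⁷ = 1.341×10¹⁷.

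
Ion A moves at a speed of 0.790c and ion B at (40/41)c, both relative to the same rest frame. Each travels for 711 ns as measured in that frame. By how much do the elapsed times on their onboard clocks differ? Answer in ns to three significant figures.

|τ_A − τ_B| = 280 ns

A: γ = 1/√(1 − 0.790²) = 1/√0.3759 = 1.631; τ_A = 711/1.631 = 435.9 ns.
B: γ = 1/√(1 − (40/41)²) = 41/9 ≈ 4.556; τ_B = 711/4.556 = 156.1 ns.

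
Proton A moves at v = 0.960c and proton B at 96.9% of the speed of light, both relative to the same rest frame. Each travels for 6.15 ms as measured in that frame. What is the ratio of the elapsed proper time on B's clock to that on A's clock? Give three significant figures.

A: γ = 1/√(1 − 0.960²) = 1/√0.07840 = 3.571. B: β = 0.969; γ = 1/√(1 − 0.969²) = 1/√0.06104 = 4.048.
τ_A/τ_B = γ_B/γ_A = 4.048/3.571 = 1.133, so τ_B/τ_A = 0.8824.

τ_B/τ_A = 0.882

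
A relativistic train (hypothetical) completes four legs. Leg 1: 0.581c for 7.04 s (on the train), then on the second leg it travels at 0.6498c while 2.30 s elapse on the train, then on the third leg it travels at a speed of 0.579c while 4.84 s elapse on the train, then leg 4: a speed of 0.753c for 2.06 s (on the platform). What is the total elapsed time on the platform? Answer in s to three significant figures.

Δt = 19.7 s

Leg 1: γ = 1/√(1 − 0.581²) = 1/√0.6624 = 1.229; Δt_1 = 1.229 × 7.04 = 8.650 s.
Leg 2: γ = 1/√(1 − 0.6498²) = 1/√0.5778 = 1.316; Δt_2 = 1.316 × 2.30 = 3.026 s.
Leg 3: γ = 1/√(1 − 0.579²) = 1/√0.6648 = 1.227; Δt_3 = 1.227 × 4.84 = 5.936 s.
Leg 4: 2.06 s is already measured on the platform.
Total: 8.650 + 3.026 + 5.936 + 2.060 s.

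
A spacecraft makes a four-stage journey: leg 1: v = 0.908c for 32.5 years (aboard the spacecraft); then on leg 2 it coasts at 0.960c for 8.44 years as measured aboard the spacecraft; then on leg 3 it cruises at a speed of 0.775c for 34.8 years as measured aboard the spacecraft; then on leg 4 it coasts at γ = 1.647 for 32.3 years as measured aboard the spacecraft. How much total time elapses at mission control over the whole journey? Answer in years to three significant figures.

Leg 1: γ = 1/√(1 − 0.908²) = 1/√0.1755 = 2.387; Δt_1 = 2.387 × 32.5 = 77.57 years.
Leg 2: γ = 1/√(1 − 0.960²) = 25/7 ≈ 3.571; Δt_2 = 3.571 × 8.44 = 30.14 years.
Leg 3: γ = 1/√(1 − 0.775²) = 1/√0.3994 = 1.582; Δt_3 = 1.582 × 34.8 = 55.07 years.
Leg 4: γ = 1.647; Δt_4 = 1.647 × 32.3 = 53.20 years.
Total: 77.57 + 30.14 + 55.07 + 53.20 years.

Δt = 216 years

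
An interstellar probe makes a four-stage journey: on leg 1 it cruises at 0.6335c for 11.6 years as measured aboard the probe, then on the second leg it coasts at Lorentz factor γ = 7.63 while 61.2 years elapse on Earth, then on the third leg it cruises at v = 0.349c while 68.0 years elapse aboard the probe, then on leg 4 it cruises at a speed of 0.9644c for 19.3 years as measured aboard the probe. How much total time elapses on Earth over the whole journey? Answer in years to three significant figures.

Δt = 222 years

Leg 1: γ = 1/√(1 − 0.6335²) = 1/√0.5987 = 1.292; Δt_1 = 1.292 × 11.6 = 14.99 years.
Leg 2: 61.2 years is already measured on Earth.
Leg 3: γ = 1/√(1 − 0.349²) = 1/√0.8782 = 1.067; Δt_3 = 1.067 × 68.0 = 72.56 years.
Leg 4: γ = 1/√(1 − 0.9644²) = 1/√0.06993 = 3.781; Δt_4 = 3.781 × 19.3 = 72.98 years.
Total: 14.99 + 61.20 + 72.56 + 72.98 years.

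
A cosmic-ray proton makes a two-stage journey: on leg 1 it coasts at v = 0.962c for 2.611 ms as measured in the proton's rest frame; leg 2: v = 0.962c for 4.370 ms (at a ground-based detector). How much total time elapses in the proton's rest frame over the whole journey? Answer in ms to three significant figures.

Leg 1: 2.611 ms is already measured in the proton's rest frame.
Leg 2: γ = 1/√(1 − 0.962²) = 1/√0.07456 = 3.662; τ_2 = 4.370/3.662 = 1.193 ms.
Total: 2.611 + 1.193 ms.

τ = 3.80 ms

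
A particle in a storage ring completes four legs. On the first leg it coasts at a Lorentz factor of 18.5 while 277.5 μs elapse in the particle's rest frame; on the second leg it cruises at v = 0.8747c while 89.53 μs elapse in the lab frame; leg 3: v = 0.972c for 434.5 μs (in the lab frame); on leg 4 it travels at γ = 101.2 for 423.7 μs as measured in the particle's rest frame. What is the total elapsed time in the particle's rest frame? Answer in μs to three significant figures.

τ = 847 μs

Leg 1: 277.5 μs is already measured in the particle's rest frame.
Leg 2: γ = 1/√(1 − 0.8747²) = 1/√0.2349 = 2.063; τ_2 = 89.53/2.063 = 43.39 μs.
Leg 3: γ = 1/√(1 − 0.972²) = 1/√0.05522 = 4.256; τ_3 = 434.5/4.256 = 102.1 μs.
Leg 4: 423.7 μs is already measured in the particle's rest frame.
Total: 277.5 + 43.39 + 102.1 + 423.7 μs.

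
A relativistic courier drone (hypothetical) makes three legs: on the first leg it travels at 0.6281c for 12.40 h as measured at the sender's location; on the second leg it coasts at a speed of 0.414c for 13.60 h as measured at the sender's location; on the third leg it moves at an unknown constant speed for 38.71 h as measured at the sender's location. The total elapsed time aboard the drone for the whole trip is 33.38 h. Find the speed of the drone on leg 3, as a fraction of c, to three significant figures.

β = 0.956

Leg 1: γ = 1/√(1 − 0.6281²) = 1/√0.6055 = 1.285; τ_1 = 12.40/1.285 = 9.649 h.
Leg 2: γ = 1/√(1 − 0.414²) = 1/√0.8286 = 1.099; τ_2 = 13.60/1.099 = 12.38 h.
Leg 3: speed unknown; τ_3 = 38.71/γ_3.
Total proper time: 9.649 + 12.38 + τ_3 = 33.38, so τ_3 = 33.38 − 22.03 = 11.35 h.
γ_3 = 38.71/11.35 = 3.410; β = √(1 − 1/γ²) = √0.9140.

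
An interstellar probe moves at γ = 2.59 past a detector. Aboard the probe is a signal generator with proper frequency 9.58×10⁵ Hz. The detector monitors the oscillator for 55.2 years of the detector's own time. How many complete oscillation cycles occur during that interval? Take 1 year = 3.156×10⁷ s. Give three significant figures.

N = 6.44×10¹⁴

γ = 2.59
During 55.2 years of lab time, the oscillator's proper time advances by τ = Δt/γ = 55.2/2.590 = 21.31 years = 6.726×10⁸ s.
N = f × τ = 9.58×10⁵ × 6.726×10⁸ = 6.444×10¹⁴.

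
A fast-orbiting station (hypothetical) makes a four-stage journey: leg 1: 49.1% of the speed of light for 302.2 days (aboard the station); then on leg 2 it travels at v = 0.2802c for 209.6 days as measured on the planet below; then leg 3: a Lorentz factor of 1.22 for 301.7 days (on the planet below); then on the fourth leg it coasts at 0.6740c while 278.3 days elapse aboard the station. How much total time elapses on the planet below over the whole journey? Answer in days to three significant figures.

Δt = 1230 days

Leg 1: β = 0.491; γ = 1/√(1 − 0.491²) = 1/√0.7589 = 1.148; Δt_1 = 1.148 × 302.2 = 346.9 days.
Leg 2: 209.6 days is already measured on the planet below.
Leg 3: 301.7 days is already measured on the planet below.
Leg 4: γ = 1/√(1 − 0.6740²) = 1/√0.5457 = 1.354; Δt_4 = 1.354 × 278.3 = 376.7 days.
Total: 346.9 + 209.6 + 301.7 + 376.7 days.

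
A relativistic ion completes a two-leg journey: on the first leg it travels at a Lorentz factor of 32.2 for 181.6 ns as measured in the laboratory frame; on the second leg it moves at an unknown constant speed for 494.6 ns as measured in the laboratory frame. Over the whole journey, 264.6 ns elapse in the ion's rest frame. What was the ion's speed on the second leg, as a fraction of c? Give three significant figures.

Leg 1: γ = 32.2; τ_1 = 181.6/32.20 = 5.640 ns.
Leg 2: speed unknown; τ_2 = 494.6/γ_2.
Total proper time: 5.640 + τ_2 = 264.6, so τ_2 = 264.6 − 5.640 = 259.0 ns.
γ_2 = 494.6/259.0 = 1.910; β = √(1 − 1/γ²) = √0.7259.

β = 0.852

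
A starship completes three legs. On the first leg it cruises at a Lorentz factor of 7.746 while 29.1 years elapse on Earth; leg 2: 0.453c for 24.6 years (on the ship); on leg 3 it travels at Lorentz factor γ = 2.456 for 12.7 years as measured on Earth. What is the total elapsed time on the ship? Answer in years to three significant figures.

Leg 1: γ = 7.746; τ_1 = 29.1/7.746 = 3.757 years.
Leg 2: 24.6 years is already measured on the ship.
Leg 3: γ = 2.456; τ_3 = 12.7/2.456 = 5.171 years.
Total: 3.757 + 24.60 + 5.171 years.

τ = 33.5 years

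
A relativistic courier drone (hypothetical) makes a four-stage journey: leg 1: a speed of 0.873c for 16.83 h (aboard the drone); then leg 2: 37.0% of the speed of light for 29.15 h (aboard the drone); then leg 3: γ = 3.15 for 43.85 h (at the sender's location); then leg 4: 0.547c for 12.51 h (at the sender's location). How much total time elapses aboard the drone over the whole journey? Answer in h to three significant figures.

Leg 1: 16.83 h is already measured aboard the drone.
Leg 2: 29.15 h is already measured aboard the drone.
Leg 3: γ = 3.15; τ_3 = 43.85/3.150 = 13.92 h.
Leg 4: γ = 1/√(1 − 0.547²) = 1/√0.7008 = 1.195; τ_4 = 12.51/1.195 = 10.47 h.
Total: 16.83 + 29.15 + 13.92 + 10.47 h.

τ = 70.4 h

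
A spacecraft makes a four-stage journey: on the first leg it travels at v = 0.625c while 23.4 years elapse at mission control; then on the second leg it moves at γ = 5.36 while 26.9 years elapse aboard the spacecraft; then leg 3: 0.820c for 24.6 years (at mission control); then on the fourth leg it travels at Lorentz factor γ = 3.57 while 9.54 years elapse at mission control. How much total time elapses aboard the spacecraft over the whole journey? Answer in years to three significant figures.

τ = 61.9 years

Leg 1: γ = 1/√(1 − 0.625²) = 1/√0.6094 = 1.281; τ_1 = 23.4/1.281 = 18.27 years.
Leg 2: 26.9 years is already measured aboard the spacecraft.
Leg 3: γ = 1/√(1 − 0.820²) = 1/√0.3276 = 1.747; τ_3 = 24.6/1.747 = 14.08 years.
Leg 4: γ = 3.57; τ_4 = 9.54/3.570 = 2.672 years.
Total: 18.27 + 26.90 + 14.08 + 2.672 years.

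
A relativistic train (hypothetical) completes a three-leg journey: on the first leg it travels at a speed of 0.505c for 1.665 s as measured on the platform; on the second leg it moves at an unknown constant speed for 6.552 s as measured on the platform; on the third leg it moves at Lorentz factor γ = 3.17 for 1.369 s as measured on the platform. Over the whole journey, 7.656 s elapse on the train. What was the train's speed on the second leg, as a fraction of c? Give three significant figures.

β = 0.469

Leg 1: γ = 1/√(1 − 0.505²) = 1/√0.7450 = 1.159; τ_1 = 1.665/1.159 = 1.437 s.
Leg 2: speed unknown; τ_2 = 6.552/γ_2.
Leg 3: γ = 3.17; τ_3 = 1.369/3.170 = 0.4319 s.
Total proper time: 1.437 + τ_2 + 0.4319 = 7.656, so τ_2 = 7.656 − 1.869 = 5.787 s.
γ_2 = 6.552/5.787 = 1.132; β = √(1 − 1/γ²) = √0.2199.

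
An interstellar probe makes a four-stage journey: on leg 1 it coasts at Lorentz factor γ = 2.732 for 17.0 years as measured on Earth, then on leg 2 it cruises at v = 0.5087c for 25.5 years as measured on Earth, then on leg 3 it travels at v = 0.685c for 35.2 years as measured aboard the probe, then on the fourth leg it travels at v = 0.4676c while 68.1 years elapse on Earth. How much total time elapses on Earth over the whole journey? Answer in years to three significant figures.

Leg 1: 17.0 years is already measured on Earth.
Leg 2: 25.5 years is already measured on Earth.
Leg 3: γ = 1/√(1 − 0.685²) = 1/√0.5308 = 1.373; Δt_3 = 1.373 × 35.2 = 48.32 years.
Leg 4: 68.1 years is already measured on Earth.
Total: 17.00 + 25.50 + 48.32 + 68.10 years.

Δt = 159 years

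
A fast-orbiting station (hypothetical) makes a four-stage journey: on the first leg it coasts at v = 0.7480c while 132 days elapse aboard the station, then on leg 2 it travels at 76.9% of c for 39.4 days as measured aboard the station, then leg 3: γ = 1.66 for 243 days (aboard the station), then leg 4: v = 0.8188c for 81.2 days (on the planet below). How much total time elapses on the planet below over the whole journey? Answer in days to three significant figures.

Δt = 745 days

Leg 1: γ = 1/√(1 − 0.7480²) = 1/√0.4405 = 1.507; Δt_1 = 1.507 × 132 = 198.9 days.
Leg 2: β = 0.769; γ = 1/√(1 − 0.769²) = 1/√0.4086 = 1.564; Δt_2 = 1.564 × 39.4 = 61.63 days.
Leg 3: γ = 1.66; Δt_3 = 1.660 × 243 = 403.4 days.
Leg 4: 81.2 days is already measured on the planet below.
Total: 198.9 + 61.63 + 403.4 + 81.20 days.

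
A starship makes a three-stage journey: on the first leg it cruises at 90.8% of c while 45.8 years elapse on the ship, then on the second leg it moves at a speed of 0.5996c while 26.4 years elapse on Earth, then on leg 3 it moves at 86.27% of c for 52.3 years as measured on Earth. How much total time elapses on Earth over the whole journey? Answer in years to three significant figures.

Leg 1: β = 0.908; γ = 1/√(1 − 0.908²) = 1/√0.1755 = 2.387; Δt_1 = 2.387 × 45.8 = 109.3 years.
Leg 2: 26.4 years is already measured on Earth.
Leg 3: 52.3 years is already measured on Earth.
Total: 109.3 + 26.40 + 52.30 years.

Δt = 188 years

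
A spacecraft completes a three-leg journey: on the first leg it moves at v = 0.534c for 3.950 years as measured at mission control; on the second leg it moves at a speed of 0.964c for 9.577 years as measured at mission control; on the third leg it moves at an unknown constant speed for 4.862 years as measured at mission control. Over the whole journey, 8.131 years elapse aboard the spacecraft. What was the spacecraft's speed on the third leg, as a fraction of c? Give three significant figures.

β = 0.887

Leg 1: γ = 1/√(1 − 0.534²) = 1/√0.7148 = 1.183; τ_1 = 3.950/1.183 = 3.340 years.
Leg 2: γ = 1/√(1 − 0.964²) = 1/√0.07070 = 3.761; τ_2 = 9.577/3.761 = 2.547 years.
Leg 3: speed unknown; τ_3 = 4.862/γ_3.
Total proper time: 3.340 + 2.547 + τ_3 = 8.131, so τ_3 = 8.131 − 5.886 = 2.245 years.
γ_3 = 4.862/2.245 = 2.166; β = √(1 − 1/γ²) = √0.7868.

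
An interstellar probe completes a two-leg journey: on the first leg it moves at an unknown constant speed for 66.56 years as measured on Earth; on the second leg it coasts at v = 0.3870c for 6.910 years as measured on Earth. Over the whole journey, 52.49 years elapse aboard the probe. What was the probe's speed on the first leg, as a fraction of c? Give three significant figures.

β = 0.721

Leg 1: speed unknown; τ_1 = 66.56/γ_1.
Leg 2: γ = 1/√(1 − 0.3870²) = 1/√0.8502 = 1.085; τ_2 = 6.910/1.085 = 6.372 years.
Total proper time: τ_1 + 6.372 = 52.49, so τ_1 = 52.49 − 6.372 = 46.12 years.
γ_1 = 66.56/46.12 = 1.443; β = √(1 − 1/γ²) = √0.5199.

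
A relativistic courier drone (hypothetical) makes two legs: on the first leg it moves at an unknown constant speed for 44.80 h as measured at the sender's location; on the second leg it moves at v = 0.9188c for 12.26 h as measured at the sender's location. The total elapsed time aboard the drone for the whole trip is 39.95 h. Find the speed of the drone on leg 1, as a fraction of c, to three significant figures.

Leg 1: speed unknown; τ_1 = 44.80/γ_1.
Leg 2: γ = 1/√(1 − 0.9188²) = 1/√0.1558 = 2.533; τ_2 = 12.26/2.533 = 4.839 h.
Total proper time: τ_1 + 4.839 = 39.95, so τ_1 = 39.95 − 4.839 = 35.11 h.
γ_1 = 44.80/35.11 = 1.276; β = √(1 − 1/γ²) = √0.3858.

β = 0.621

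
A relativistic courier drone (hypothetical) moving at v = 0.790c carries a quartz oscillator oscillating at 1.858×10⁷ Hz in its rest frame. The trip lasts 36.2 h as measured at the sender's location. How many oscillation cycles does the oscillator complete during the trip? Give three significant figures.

N = 1.48×10¹²

γ = 1/√(1 − 0.790²) = 1/√0.3759 = 1.631
The oscillator's own cycle count is N = f × τ where τ is the proper time aboard the drone. τ = Δt/γ = 36.2/1.631 = 22.19 h = 7.990×10⁴ s.
N = 1.858×10⁷ × 7.990×10⁴ = 1.485×10¹².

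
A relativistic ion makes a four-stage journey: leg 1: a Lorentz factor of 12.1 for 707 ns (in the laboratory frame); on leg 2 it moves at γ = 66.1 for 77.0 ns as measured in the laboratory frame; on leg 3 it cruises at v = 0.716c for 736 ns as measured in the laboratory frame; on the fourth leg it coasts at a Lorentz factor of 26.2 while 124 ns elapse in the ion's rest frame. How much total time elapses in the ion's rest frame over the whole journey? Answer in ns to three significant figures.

τ = 697 ns

Leg 1: γ = 12.1; τ_1 = 707/12.10 = 58.43 ns.
Leg 2: γ = 66.1; τ_2 = 77.0/66.10 = 1.165 ns.
Leg 3: γ = 1/√(1 − 0.716²) = 1/√0.4873 = 1.432; τ_3 = 736/1.432 = 513.8 ns.
Leg 4: 124 ns is already measured in the ion's rest frame.
Total: 58.43 + 1.165 + 513.8 + 124.0 ns.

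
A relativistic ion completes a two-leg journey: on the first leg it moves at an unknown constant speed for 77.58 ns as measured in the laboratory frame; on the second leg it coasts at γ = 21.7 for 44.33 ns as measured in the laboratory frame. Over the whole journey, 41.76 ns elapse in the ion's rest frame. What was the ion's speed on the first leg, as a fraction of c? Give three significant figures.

Leg 1: speed unknown; τ_1 = 77.58/γ_1.
Leg 2: γ = 21.7; τ_2 = 44.33/21.70 = 2.043 ns.
Total proper time: τ_1 + 2.043 = 41.76, so τ_1 = 41.76 − 2.043 = 39.72 ns.
γ_1 = 77.58/39.72 = 1.953; β = √(1 − 1/γ²) = √0.7379.

β = 0.859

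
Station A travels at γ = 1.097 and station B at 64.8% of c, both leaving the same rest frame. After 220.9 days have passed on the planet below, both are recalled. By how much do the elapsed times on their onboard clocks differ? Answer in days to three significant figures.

|τ_A − τ_B| = 33.1 days

A: γ = 1.097; τ_A = 220.9/1.097 = 201.4 days.
B: β = 0.648; γ = 1/√(1 − 0.648²) = 1/√0.5801 = 1.313; τ_B = 220.9/1.313 = 168.2 days.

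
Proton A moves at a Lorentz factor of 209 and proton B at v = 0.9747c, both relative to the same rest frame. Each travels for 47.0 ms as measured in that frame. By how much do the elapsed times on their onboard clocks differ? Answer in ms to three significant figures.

A: γ = 209; τ_A = 47.0/209.0 = 0.2249 ms.
B: γ = 1/√(1 − 0.9747²) = 1/√0.04996 = 4.474; τ_B = 47.0/4.474 = 10.51 ms.

|τ_A − τ_B| = 10.3 ms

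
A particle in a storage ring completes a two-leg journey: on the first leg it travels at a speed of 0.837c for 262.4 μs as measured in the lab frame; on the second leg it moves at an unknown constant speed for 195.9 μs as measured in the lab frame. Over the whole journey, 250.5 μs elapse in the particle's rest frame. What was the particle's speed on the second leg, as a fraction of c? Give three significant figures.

β = 0.838

Leg 1: γ = 1/√(1 − 0.837²) = 1/√0.2994 = 1.827; τ_1 = 262.4/1.827 = 143.6 μs.
Leg 2: speed unknown; τ_2 = 195.9/γ_2.
Total proper time: 143.6 + τ_2 = 250.5, so τ_2 = 250.5 − 143.6 = 106.9 μs.
γ_2 = 195.9/106.9 = 1.832; β = √(1 − 1/γ²) = √0.7021.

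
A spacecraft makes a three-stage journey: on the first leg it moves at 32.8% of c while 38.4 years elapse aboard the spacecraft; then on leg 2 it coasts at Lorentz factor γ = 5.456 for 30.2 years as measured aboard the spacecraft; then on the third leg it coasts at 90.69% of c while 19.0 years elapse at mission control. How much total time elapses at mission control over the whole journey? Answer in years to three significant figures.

Leg 1: β = 0.328; γ = 1/√(1 − 0.328²) = 1/√0.8924 = 1.059; Δt_1 = 1.059 × 38.4 = 40.65 years.
Leg 2: γ = 5.456; Δt_2 = 5.456 × 30.2 = 164.8 years.
Leg 3: 19.0 years is already measured at mission control.
Total: 40.65 + 164.8 + 19.00 years.

Δt = 224 years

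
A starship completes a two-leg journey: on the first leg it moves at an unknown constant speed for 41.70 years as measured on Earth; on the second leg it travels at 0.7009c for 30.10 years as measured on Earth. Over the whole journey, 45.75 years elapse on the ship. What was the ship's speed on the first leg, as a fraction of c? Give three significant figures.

Leg 1: speed unknown; τ_1 = 41.70/γ_1.
Leg 2: γ = 1/√(1 − 0.7009²) = 1/√0.5087 = 1.402; τ_2 = 30.10/1.402 = 21.47 years.
Total proper time: τ_1 + 21.47 = 45.75, so τ_1 = 45.75 − 21.47 = 24.28 years.
γ_1 = 41.70/24.28 = 1.717; β = √(1 − 1/γ²) = √0.6610.

β = 0.813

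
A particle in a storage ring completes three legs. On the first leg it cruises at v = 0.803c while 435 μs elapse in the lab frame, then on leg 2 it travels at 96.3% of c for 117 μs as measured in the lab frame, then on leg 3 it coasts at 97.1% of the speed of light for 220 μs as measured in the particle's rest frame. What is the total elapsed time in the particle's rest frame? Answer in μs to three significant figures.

Leg 1: γ = 1/√(1 − 0.803²) = 1/√0.3552 = 1.678; τ_1 = 435/1.678 = 259.3 μs.
Leg 2: β = 0.963; γ = 1/√(1 − 0.963²) = 1/√0.07263 = 3.711; τ_2 = 117/3.711 = 31.53 μs.
Leg 3: 220 μs is already measured in the particle's rest frame.
Total: 259.3 + 31.53 + 220.0 μs.

τ = 511 μs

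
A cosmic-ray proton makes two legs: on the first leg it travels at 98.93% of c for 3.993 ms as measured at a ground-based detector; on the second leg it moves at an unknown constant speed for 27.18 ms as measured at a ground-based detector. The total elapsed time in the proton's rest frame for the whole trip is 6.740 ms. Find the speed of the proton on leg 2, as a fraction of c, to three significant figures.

Leg 1: β = 0.9893; γ = 1/√(1 − 0.9893²) = 1/√0.02129 = 6.854; τ_1 = 3.993/6.854 = 0.5826 ms.
Leg 2: speed unknown; τ_2 = 27.18/γ_2.
Total proper time: 0.5826 + τ_2 = 6.740, so τ_2 = 6.740 − 0.5826 = 6.157 ms.
γ_2 = 27.18/6.157 = 4.414; β = √(1 − 1/γ²) = √0.9487.

β = 0.974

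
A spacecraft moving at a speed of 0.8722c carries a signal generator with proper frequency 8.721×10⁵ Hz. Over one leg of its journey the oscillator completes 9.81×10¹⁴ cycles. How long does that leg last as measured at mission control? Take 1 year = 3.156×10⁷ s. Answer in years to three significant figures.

Δt = 72.9 years

γ = 1/√(1 − 0.8722²) = 1/√0.2393 = 2.044
Proper time for N cycles: τ = N/f = 9.81×10¹⁴/(8.721×10⁵) = 1.125×10⁹ s = 35.64 years.
Lab-frame duration Δt = γτ = 2.044 × 35.64 = 72.87 years.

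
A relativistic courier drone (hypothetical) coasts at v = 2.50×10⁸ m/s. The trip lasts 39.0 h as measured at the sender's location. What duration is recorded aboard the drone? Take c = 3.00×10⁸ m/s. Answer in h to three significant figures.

β = 2.50×10⁸/3.00×10⁸ = 0.8333; γ = 1/√(1 − 0.8333²) = 1.809
The interval measured at the sender's location is the dilated one; the clock aboard the drone measures the proper time τ = Δt/γ = 39.0/1.809 h.

τ = 21.6 h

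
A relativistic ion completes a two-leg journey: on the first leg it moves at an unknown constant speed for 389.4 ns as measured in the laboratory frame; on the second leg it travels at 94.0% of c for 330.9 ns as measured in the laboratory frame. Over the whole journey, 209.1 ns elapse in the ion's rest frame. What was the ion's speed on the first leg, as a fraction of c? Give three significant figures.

β = 0.969

Leg 1: speed unknown; τ_1 = 389.4/γ_1.
Leg 2: β = 0.940; γ = 1/√(1 − 0.940²) = 1/√0.1164 = 2.931; τ_2 = 330.9/2.931 = 112.9 ns.
Total proper time: τ_1 + 112.9 = 209.1, so τ_1 = 209.1 − 112.9 = 96.21 ns.
γ_1 = 389.4/96.21 = 4.048; β = √(1 − 1/γ²) = √0.9390.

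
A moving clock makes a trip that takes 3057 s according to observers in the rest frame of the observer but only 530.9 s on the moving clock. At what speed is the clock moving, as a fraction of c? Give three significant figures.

β = 0.985

The proper time is measured on the moving clock (both events occur at the clock's location); Δt is measured in the rest frame of the observer. γ = Δt/τ = 3057/530.9 = 5.758.
β = √(1 − 1/γ²) = √(1 − 0.03016) = √0.9698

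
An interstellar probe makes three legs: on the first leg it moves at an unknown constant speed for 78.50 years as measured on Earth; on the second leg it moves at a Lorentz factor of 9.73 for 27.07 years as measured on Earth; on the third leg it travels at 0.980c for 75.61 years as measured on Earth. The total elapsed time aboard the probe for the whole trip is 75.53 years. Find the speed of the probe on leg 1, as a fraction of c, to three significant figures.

β = 0.678

Leg 1: speed unknown; τ_1 = 78.50/γ_1.
Leg 2: γ = 9.73; τ_2 = 27.07/9.730 = 2.782 years.
Leg 3: γ = 1/√(1 − 0.980²) = 1/√0.03960 = 5.025; τ_3 = 75.61/5.025 = 15.05 years.
Total proper time: τ_1 + 2.782 + 15.05 = 75.53, so τ_1 = 75.53 − 17.83 = 57.70 years.
γ_1 = 78.50/57.70 = 1.360; β = √(1 − 1/γ²) = √0.4597.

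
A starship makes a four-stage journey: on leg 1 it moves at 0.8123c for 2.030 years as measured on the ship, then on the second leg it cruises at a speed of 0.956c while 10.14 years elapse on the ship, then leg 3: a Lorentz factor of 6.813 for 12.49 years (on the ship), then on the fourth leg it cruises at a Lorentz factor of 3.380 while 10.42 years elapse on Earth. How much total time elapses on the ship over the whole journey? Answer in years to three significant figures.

τ = 27.7 years

Leg 1: 2.030 years is already measured on the ship.
Leg 2: 10.14 years is already measured on the ship.
Leg 3: 12.49 years is already measured on the ship.
Leg 4: γ = 3.380; τ_4 = 10.42/3.380 = 3.083 years.
Total: 2.030 + 10.14 + 12.49 + 3.083 years.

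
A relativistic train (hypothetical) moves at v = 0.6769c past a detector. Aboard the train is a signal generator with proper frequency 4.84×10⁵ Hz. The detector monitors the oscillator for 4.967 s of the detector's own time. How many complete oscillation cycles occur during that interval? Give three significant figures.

γ = 1/√(1 − 0.6769²) = 1/√0.5418 = 1.359
During 4.967 s of lab time, the oscillator's proper time advances by τ = Δt/γ = 4.967/1.359 = 3.656 s = 3.656×10⁰ s.
N = f × τ = 4.84×10⁵ × 3.656×10⁰ = 1.770×10⁶.

N = 1.77×10⁶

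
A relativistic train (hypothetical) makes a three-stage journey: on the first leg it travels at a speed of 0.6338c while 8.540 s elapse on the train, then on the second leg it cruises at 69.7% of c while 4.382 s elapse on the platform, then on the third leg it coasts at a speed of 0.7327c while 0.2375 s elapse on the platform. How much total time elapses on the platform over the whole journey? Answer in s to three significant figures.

Δt = 15.7 s

Leg 1: γ = 1/√(1 − 0.6338²) = 1/√0.5983 = 1.293; Δt_1 = 1.293 × 8.540 = 11.04 s.
Leg 2: 4.382 s is already measured on the platform.
Leg 3: 0.2375 s is already measured on the platform.
Total: 11.04 + 4.382 + 0.2375 s.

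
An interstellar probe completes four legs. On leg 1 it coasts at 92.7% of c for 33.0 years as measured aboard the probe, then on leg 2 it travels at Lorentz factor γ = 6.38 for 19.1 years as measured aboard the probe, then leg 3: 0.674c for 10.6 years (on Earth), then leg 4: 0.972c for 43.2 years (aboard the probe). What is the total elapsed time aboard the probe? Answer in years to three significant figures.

τ = 103 years

Leg 1: 33.0 years is already measured aboard the probe.
Leg 2: 19.1 years is already measured aboard the probe.
Leg 3: γ = 1/√(1 − 0.674²) = 1/√0.5457 = 1.354; τ_3 = 10.6/1.354 = 7.831 years.
Leg 4: 43.2 years is already measured aboard the probe.
Total: 33.00 + 19.10 + 7.831 + 43.20 years.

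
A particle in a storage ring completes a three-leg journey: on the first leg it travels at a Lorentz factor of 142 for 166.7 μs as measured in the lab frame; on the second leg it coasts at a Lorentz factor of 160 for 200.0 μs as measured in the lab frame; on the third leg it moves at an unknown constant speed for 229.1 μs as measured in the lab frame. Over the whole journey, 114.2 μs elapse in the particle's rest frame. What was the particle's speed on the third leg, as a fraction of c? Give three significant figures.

β = 0.873

Leg 1: γ = 142; τ_1 = 166.7/142.0 = 1.174 μs.
Leg 2: γ = 160; τ_2 = 200.0/160.0 = 1.250 μs.
Leg 3: speed unknown; τ_3 = 229.1/γ_3.
Total proper time: 1.174 + 1.250 + τ_3 = 114.2, so τ_3 = 114.2 − 2.424 = 111.8 μs.
γ_3 = 229.1/111.8 = 2.050; β = √(1 − 1/γ²) = √0.7620.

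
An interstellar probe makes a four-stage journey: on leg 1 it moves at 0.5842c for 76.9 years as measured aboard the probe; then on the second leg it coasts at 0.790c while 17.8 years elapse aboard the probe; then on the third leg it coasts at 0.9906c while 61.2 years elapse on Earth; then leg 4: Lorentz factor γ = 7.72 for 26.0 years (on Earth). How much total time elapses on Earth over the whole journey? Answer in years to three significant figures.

Leg 1: γ = 1/√(1 − 0.5842²) = 1/√0.6587 = 1.232; Δt_1 = 1.232 × 76.9 = 94.75 years.
Leg 2: γ = 1/√(1 − 0.790²) = 1/√0.3759 = 1.631; Δt_2 = 1.631 × 17.8 = 29.03 years.
Leg 3: 61.2 years is already measured on Earth.
Leg 4: 26.0 years is already measured on Earth.
Total: 94.75 + 29.03 + 61.20 + 26.00 years.

Δt = 211 years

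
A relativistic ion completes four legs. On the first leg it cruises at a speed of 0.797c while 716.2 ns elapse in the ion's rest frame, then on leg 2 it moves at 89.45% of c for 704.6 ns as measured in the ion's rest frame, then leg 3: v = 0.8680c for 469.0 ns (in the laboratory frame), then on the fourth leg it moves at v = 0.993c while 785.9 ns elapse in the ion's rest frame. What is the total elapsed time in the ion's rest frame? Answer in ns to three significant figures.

τ = 2440 ns

Leg 1: 716.2 ns is already measured in the ion's rest frame.
Leg 2: 704.6 ns is already measured in the ion's rest frame.
Leg 3: γ = 1/√(1 − 0.8680²) = 1/√0.2466 = 2.014; τ_3 = 469.0/2.014 = 232.9 ns.
Leg 4: 785.9 ns is already measured in the ion's rest frame.
Total: 716.2 + 704.6 + 232.9 + 785.9 ns.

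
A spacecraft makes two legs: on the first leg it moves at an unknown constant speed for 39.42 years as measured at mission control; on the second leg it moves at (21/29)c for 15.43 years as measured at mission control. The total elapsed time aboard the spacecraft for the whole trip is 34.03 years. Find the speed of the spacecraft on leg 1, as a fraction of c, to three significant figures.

Leg 1: speed unknown; τ_1 = 39.42/γ_1.
Leg 2: γ = 1/√(1 − (21/29)²) = 29/20 = 1.450; τ_2 = 15.43/1.450 = 10.64 years.
Total proper time: τ_1 + 10.64 = 34.03, so τ_1 = 34.03 − 10.64 = 23.39 years.
γ_1 = 39.42/23.39 = 1.685; β = √(1 − 1/γ²) = √0.6480.

β = 0.805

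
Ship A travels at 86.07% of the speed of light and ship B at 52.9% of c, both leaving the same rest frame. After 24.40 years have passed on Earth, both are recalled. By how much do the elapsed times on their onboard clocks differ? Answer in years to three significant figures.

A: β = 0.8607; γ = 1/√(1 − 0.8607²) = 1/√0.2592 = 1.964; τ_A = 24.40/1.964 = 12.42 years.
B: β = 0.529; γ = 1/√(1 − 0.529²) = 1/√0.7202 = 1.178; τ_B = 24.40/1.178 = 20.71 years.

|τ_A − τ_B| = 8.28 years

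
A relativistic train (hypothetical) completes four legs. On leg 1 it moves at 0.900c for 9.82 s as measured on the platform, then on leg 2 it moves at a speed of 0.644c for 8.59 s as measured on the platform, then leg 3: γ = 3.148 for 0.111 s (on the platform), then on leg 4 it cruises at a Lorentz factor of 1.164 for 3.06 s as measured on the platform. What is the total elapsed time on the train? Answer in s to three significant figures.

τ = 13.5 s

Leg 1: γ = 1/√(1 − 0.900²) = 1/√0.1900 = 2.294; τ_1 = 9.82/2.294 = 4.280 s.
Leg 2: γ = 1/√(1 − 0.644²) = 1/√0.5853 = 1.307; τ_2 = 8.59/1.307 = 6.572 s.
Leg 3: γ = 3.148; τ_3 = 0.111/3.148 = 0.03526 s.
Leg 4: γ = 1.164; τ_4 = 3.06/1.164 = 2.629 s.
Total: 4.280 + 6.572 + 0.03526 + 2.629 s.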